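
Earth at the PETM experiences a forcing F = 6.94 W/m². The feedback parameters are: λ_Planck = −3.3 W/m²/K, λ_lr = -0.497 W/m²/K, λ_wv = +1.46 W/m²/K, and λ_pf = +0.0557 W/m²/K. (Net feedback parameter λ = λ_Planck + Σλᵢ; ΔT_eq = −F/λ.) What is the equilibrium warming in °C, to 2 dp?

3.04 °C

Net feedback parameter λ = (−3.3) + (-0.497) + (+1.46) + (+0.0557) = -2.2813 W/m²/K.
ΔT = −F/λ = −6.94/(-2.2813) = 3.04 °C.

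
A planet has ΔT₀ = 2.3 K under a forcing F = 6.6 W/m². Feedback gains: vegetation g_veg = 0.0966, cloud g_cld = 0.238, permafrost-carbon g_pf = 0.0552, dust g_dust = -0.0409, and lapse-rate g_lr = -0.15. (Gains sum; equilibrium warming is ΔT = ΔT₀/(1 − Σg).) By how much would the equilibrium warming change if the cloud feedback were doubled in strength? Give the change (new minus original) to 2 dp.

Original: g = 0.1989, ΔT = 2.3/(1−0.1989) = 2.8711 K.
With doubled cloud: g' = 0.4369, ΔT' = 2.3/(1−0.4369) = 4.0845 K.
Change = 4.0845 − 2.8711 = 1.21 K.

1.21 K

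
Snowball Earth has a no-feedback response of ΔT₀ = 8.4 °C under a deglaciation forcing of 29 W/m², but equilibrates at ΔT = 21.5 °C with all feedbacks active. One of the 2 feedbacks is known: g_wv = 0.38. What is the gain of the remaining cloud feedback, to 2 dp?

Amplification A = ΔT/ΔT₀ = 21.5/8.4 = 2.56.
Total gain g = 1 − 1/A = 1 − 1/2.56 = 0.6094.
The known gain is 0.38.
g_cld = 0.6094 − 0.38 = 0.23.

0.23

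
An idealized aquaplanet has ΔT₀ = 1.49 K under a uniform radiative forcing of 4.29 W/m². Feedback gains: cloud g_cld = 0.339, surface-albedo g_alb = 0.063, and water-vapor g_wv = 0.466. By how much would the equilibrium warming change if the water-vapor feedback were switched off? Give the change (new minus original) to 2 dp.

-8.80 K

Original: g = 0.868, ΔT = 1.49/(1−0.868) = 11.2879 K.
Without water-vapor: g' = 0.402, ΔT' = 1.49/(1−0.402) = 2.4916 K.
Change = 2.4916 − 11.2879 = -8.80 K.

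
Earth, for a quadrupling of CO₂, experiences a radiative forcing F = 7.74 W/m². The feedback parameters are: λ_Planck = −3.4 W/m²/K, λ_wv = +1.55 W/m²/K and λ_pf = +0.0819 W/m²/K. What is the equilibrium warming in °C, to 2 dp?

4.38 °C

Net feedback parameter λ = (−3.4) + (+1.55) + (+0.0819) = -1.7681 W/m²/K.
ΔT = −F/λ = −7.74/(-1.7681) = 4.38 °C.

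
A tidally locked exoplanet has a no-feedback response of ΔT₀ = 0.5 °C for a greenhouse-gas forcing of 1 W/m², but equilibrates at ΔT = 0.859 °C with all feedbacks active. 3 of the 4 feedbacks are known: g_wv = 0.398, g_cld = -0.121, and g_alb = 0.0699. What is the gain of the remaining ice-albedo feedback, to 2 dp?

Amplification A = ΔT/ΔT₀ = 0.859/0.5 = 1.718.
Total gain g = 1 − 1/A = 1 − 1/1.718 = 0.4179.
Known gains sum to 0.398 − 0.121 + 0.0699 = 0.3469.
g_ice = 0.4179 − 0.3469 = 0.07.

0.07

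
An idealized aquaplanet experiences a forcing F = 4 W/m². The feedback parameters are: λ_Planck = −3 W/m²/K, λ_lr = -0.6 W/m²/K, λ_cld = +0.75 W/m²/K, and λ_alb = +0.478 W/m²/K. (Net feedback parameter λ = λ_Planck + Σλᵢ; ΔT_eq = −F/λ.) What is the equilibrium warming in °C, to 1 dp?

Net feedback parameter λ = (−3) + (-0.6) + (+0.75) + (+0.478) = -2.372 W/m²/K.
ΔT = −F/λ = −4/(-2.372) = 1.7 °C.

1.7 °C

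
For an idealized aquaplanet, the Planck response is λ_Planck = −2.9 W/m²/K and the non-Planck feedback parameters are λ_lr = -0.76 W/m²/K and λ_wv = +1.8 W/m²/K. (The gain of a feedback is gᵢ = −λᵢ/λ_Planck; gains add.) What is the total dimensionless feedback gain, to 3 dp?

Convert to gains: g_lr = -0.76/2.9 = -0.2621; g_wv = 1.8/2.9 = 0.6207.
Total gain g = 0.3586.

0.359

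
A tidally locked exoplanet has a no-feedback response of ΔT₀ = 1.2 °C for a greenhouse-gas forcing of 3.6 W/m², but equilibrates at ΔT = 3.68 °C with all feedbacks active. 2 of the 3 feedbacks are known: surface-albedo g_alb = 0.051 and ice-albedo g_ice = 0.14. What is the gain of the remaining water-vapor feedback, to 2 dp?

Amplification A = ΔT/ΔT₀ = 3.68/1.2 = 3.067.
Total gain g = 1 − 1/A = 1 − 1/3.067 = 0.6739.
Known gains sum to 0.051 + 0.14 = 0.191.
g_wv = 0.6739 − 0.191 = 0.48.

0.48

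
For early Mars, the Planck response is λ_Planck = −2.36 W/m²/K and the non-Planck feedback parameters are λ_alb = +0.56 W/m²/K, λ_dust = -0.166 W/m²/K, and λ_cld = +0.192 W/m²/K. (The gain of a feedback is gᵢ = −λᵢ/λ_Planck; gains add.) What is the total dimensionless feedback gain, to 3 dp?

0.248

Convert to gains: g_alb = 0.56/2.36 = 0.2373; g_dust = -0.166/2.36 = -0.07034; g_cld = 0.192/2.36 = 0.08136.
Total gain g = 0.24832.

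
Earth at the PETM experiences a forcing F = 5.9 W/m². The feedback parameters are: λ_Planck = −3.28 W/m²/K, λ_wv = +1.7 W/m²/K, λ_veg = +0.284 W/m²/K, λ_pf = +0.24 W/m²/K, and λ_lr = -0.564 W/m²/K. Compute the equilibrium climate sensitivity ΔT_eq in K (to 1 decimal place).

Net feedback parameter λ = (−3.28) + (+1.7) + (+0.284) + (+0.24) + (-0.564) = -1.62 W/m²/K.
ΔT = −F/λ = −5.9/(-1.62) = 3.6 K.

3.6 K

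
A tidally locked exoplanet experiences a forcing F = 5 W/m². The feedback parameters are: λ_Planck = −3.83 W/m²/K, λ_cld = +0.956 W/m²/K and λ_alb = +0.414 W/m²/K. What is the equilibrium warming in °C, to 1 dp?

Net feedback parameter λ = (−3.83) + (+0.956) + (+0.414) = -2.46 W/m²/K.
ΔT = −F/λ = −5/(-2.46) = 2.0 °C.

2.0 °C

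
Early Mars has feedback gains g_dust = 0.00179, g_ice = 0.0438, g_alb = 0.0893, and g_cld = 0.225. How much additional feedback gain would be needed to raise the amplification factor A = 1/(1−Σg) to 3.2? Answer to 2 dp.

0.33

Current total gain = 0.35989.
Target gain for A = 3.2: g* = 1 − 1/3.2 = 0.6875.
Additional gain needed = 0.6875 − 0.35989 = 0.33.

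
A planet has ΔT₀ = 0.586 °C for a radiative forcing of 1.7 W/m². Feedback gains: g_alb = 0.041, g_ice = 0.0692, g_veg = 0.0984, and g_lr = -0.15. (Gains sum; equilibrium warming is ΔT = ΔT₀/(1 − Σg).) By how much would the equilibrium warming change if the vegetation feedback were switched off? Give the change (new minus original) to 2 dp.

Original: g = 0.0586, ΔT = 0.586/(1−0.0586) = 0.6225 °C.
Without vegetation: g' = -0.0398, ΔT' = 0.586/(1+0.0398) = 0.5636 °C.
Change = 0.5636 − 0.6225 = -0.06 °C.

-0.06 °C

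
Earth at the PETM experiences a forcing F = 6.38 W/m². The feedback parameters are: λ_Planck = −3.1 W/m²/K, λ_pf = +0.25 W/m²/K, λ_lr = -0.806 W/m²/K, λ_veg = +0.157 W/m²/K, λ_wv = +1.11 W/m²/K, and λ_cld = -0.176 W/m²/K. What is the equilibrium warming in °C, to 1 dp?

Net feedback parameter λ = (−3.1) + (+0.25) + (-0.806) + (+0.157) + (+1.11) + (-0.176) = -2.565 W/m²/K.
ΔT = −F/λ = −6.38/(-2.565) = 2.5 °C.

2.5 °C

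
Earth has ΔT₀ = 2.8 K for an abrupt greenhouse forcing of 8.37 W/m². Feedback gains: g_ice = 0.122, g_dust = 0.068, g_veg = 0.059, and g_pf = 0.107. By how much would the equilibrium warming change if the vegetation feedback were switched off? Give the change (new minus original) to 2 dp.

Original: g = 0.356, ΔT = 2.8/(1−0.356) = 4.3478 K.
Without vegetation: g' = 0.297, ΔT' = 2.8/(1−0.297) = 3.9829 K.
Change = 3.9829 − 4.3478 = -0.36 K.

-0.36 K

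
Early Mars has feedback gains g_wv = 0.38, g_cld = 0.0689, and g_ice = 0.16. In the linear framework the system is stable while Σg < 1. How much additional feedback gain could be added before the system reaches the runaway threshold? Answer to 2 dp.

Current total gain = 0.38 + 0.0689 + 0.16 = 0.6089.
Margin to runaway = 1 − 0.6089 = 0.39.

0.39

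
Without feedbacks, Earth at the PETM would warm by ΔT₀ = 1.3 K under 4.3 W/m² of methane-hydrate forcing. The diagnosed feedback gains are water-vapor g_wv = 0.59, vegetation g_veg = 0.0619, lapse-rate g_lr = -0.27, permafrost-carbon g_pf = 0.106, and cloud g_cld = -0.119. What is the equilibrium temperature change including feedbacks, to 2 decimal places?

2.06 K

Total gain g = 0.59 + 0.0619 − 0.27 + 0.106 − 0.119 = 0.3689.
Amplification A = 1/(1 − 0.3689) = 1.585.
ΔT = 1.3 × 1.585 = 2.06 K.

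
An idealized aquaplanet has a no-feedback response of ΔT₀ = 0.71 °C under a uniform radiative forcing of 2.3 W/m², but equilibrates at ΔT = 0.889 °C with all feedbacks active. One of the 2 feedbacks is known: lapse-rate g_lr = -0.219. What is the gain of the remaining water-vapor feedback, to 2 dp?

Amplification A = ΔT/ΔT₀ = 0.889/0.71 = 1.252.
Total gain g = 1 − 1/A = 1 − 1/1.252 = 0.2013.
The known gain is -0.219.
g_wv = 0.2013 + 0.219 = 0.42.

0.42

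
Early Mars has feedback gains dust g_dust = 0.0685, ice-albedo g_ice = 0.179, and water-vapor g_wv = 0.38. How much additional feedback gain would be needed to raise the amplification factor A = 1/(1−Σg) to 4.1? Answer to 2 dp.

Current total gain = 0.6275.
Target gain for A = 4.1: g* = 1 − 1/4.1 = 0.7561.
Additional gain needed = 0.7561 − 0.6275 = 0.13.

0.13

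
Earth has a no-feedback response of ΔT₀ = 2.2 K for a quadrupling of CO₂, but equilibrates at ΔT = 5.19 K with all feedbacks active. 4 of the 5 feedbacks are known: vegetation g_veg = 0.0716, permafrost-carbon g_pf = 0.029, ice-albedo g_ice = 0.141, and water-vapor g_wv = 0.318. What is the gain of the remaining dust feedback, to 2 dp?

0.02

Amplification A = ΔT/ΔT₀ = 5.19/2.2 = 2.359.
Total gain g = 1 − 1/A = 1 − 1/2.359 = 0.5761.
Known gains sum to 0.0716 + 0.029 + 0.141 + 0.318 = 0.5596.
g_dust = 0.5761 − 0.5596 = 0.02.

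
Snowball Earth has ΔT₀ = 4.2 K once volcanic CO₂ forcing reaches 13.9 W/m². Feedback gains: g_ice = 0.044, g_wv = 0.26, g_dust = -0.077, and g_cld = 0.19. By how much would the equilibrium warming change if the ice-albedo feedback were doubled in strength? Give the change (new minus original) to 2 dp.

0.59 K

Original: g = 0.417, ΔT = 4.2/(1−0.417) = 7.2041 K.
With doubled ice-albedo: g' = 0.461, ΔT' = 4.2/(1−0.461) = 7.7922 K.
Change = 7.7922 − 7.2041 = 0.59 K.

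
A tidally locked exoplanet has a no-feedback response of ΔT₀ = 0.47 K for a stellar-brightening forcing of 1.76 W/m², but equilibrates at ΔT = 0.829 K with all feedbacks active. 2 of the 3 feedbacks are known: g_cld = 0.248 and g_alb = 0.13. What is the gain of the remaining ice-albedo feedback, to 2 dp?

Amplification A = ΔT/ΔT₀ = 0.829/0.47 = 1.764.
Total gain g = 1 − 1/A = 1 − 1/1.764 = 0.4331.
Known gains sum to 0.248 + 0.13 = 0.378.
g_ice = 0.4331 − 0.378 = 0.06.

0.06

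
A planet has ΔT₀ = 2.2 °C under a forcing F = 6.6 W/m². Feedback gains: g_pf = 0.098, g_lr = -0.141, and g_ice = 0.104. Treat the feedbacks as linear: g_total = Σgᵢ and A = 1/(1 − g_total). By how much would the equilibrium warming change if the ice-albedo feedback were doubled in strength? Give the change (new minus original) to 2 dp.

Original: g = 0.061, ΔT = 2.2/(1−0.061) = 2.3429 °C.
With doubled ice-albedo: g' = 0.165, ΔT' = 2.2/(1−0.165) = 2.6347 °C.
Change = 2.6347 − 2.3429 = 0.29 °C.

0.29 °C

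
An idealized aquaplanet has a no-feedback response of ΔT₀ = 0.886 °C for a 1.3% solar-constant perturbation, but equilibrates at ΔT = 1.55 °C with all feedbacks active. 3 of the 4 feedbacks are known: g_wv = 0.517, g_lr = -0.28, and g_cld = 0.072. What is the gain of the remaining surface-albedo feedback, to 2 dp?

Amplification A = ΔT/ΔT₀ = 1.55/0.886 = 1.749.
Total gain g = 1 − 1/A = 1 − 1/1.749 = 0.4282.
Known gains sum to 0.517 − 0.28 + 0.072 = 0.309.
g_alb = 0.4282 − 0.309 = 0.12.

0.12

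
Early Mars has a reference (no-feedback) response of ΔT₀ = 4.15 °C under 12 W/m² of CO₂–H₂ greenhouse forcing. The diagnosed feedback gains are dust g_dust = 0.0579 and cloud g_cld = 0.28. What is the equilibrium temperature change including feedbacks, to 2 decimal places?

Total gain g = 0.0579 + 0.28 = 0.3379.
Amplification A = 1/(1 − 0.3379) = 1.51.
ΔT = 4.15 × 1.51 = 6.27 °C.

6.27 °C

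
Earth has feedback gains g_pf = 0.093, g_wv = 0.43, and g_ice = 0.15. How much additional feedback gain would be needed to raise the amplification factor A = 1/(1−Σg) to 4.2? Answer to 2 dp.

0.09

Current total gain = 0.673.
Target gain for A = 4.2: g* = 1 − 1/4.2 = 0.7619.
Additional gain needed = 0.7619 − 0.673 = 0.09.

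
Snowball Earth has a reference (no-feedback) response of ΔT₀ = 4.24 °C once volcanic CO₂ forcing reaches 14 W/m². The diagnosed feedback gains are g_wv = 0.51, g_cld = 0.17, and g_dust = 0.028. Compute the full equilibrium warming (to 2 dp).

Total gain g = 0.51 + 0.17 + 0.028 = 0.708.
Amplification A = 1/(1 − 0.708) = 3.425.
ΔT = 4.24 × 3.425 = 14.52 °C.

14.52 °C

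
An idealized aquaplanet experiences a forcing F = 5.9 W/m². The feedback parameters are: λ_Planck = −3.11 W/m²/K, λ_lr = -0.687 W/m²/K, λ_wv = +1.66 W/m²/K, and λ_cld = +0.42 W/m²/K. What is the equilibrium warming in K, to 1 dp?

3.4 K

Net feedback parameter λ = (−3.11) + (-0.687) + (+1.66) + (+0.42) = -1.717 W/m²/K.
ΔT = −F/λ = −5.9/(-1.717) = 3.4 K.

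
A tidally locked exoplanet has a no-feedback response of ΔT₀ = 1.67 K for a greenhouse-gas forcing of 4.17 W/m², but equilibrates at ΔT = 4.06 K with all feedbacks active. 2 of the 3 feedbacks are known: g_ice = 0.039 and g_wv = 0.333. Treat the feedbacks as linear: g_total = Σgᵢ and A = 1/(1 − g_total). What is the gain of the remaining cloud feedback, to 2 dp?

Amplification A = ΔT/ΔT₀ = 4.06/1.67 = 2.431.
Total gain g = 1 − 1/A = 1 − 1/2.431 = 0.5886.
Known gains sum to 0.039 + 0.333 = 0.372.
g_cld = 0.5886 − 0.372 = 0.22.

0.22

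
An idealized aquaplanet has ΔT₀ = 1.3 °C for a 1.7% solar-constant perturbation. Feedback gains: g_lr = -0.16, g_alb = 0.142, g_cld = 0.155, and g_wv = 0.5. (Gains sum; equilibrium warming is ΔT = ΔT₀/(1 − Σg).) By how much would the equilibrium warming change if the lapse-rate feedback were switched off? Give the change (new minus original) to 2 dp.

Original: g = 0.637, ΔT = 1.3/(1−0.637) = 3.5813 °C.
Without lapse-rate: g' = 0.797, ΔT' = 1.3/(1−0.797) = 6.4039 °C.
Change = 6.4039 − 3.5813 = 2.82 °C.

2.82 °C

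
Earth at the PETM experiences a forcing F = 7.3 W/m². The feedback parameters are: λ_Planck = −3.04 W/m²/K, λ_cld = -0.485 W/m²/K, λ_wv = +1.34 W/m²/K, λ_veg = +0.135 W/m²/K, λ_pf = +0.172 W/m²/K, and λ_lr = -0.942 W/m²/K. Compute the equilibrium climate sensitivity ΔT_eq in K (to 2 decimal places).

Net feedback parameter λ = (−3.04) + (-0.485) + (+1.34) + (+0.135) + (+0.172) + (-0.942) = -2.82 W/m²/K.
ΔT = −F/λ = −7.3/(-2.82) = 2.59 K.

2.59 K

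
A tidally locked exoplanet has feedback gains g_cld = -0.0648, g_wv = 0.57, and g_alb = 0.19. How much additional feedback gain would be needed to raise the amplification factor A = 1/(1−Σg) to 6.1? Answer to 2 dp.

Current total gain = 0.6952.
Target gain for A = 6.1: g* = 1 − 1/6.1 = 0.8361.
Additional gain needed = 0.8361 − 0.6952 = 0.14.

0.14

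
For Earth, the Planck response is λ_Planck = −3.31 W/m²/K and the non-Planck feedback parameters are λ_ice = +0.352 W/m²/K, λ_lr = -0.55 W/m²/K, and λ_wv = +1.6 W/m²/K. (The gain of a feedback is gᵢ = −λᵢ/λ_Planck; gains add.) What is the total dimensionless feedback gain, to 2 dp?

0.42

Convert to gains: g_ice = 0.352/3.31 = 0.1063; g_lr = -0.55/3.31 = -0.1662; g_wv = 1.6/3.31 = 0.4834.
Total gain g = 0.4235.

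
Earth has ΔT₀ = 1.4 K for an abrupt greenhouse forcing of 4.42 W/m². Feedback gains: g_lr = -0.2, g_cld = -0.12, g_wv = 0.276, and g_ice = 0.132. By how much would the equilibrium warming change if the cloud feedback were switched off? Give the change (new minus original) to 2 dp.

0.23 K

Original: g = 0.088, ΔT = 1.4/(1−0.088) = 1.5351 K.
Without cloud: g' = 0.208, ΔT' = 1.4/(1−0.208) = 1.7677 K.
Change = 1.7677 − 1.5351 = 0.23 K.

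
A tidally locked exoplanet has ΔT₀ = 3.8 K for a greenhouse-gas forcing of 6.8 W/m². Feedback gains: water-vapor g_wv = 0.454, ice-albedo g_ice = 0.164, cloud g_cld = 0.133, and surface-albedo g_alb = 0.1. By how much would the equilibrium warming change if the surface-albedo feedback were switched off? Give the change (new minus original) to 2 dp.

Original: g = 0.851, ΔT = 3.8/(1−0.851) = 25.5034 K.
Without surface-albedo: g' = 0.751, ΔT' = 3.8/(1−0.751) = 15.2610 K.
Change = 15.2610 − 25.5034 = -10.24 K.

-10.24 K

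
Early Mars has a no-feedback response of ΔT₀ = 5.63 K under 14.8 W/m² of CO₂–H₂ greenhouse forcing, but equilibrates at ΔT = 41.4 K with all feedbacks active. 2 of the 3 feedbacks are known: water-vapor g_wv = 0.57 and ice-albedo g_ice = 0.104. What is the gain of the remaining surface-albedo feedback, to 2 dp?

Amplification A = ΔT/ΔT₀ = 41.4/5.63 = 7.353.
Total gain g = 1 − 1/A = 1 − 1/7.353 = 0.864.
Known gains sum to 0.57 + 0.104 = 0.674.
g_alb = 0.864 − 0.674 = 0.19.

0.19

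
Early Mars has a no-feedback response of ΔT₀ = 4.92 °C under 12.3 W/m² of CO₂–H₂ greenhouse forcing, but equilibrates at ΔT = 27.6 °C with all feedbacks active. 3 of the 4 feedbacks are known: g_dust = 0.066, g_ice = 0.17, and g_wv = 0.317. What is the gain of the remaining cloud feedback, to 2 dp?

Amplification A = ΔT/ΔT₀ = 27.6/4.92 = 5.61.
Total gain g = 1 − 1/A = 1 − 1/5.61 = 0.8217.
Known gains sum to 0.066 + 0.17 + 0.317 = 0.553.
g_cld = 0.8217 − 0.553 = 0.27.

0.27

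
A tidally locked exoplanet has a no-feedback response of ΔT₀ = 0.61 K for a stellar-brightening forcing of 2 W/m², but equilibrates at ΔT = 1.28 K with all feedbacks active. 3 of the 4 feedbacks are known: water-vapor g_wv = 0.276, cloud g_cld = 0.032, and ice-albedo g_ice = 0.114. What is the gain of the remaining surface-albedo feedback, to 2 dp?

0.10

Amplification A = ΔT/ΔT₀ = 1.28/0.61 = 2.098.
Total gain g = 1 − 1/A = 1 − 1/2.098 = 0.5234.
Known gains sum to 0.276 + 0.032 + 0.114 = 0.422.
g_alb = 0.5234 − 0.422 = 0.10.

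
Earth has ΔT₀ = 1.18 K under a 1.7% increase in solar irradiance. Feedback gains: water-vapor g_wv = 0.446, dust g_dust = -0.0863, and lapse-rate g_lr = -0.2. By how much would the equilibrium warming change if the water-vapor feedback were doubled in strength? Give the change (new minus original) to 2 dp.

1.59 K

Original: g = 0.1597, ΔT = 1.18/(1−0.1597) = 1.4043 K.
With doubled water-vapor: g' = 0.6057, ΔT' = 1.18/(1−0.6057) = 2.9926 K.
Change = 2.9926 − 1.4043 = 1.59 K.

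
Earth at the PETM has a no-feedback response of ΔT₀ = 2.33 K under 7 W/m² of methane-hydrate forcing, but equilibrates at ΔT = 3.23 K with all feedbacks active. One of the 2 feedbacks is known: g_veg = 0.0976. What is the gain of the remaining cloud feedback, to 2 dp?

0.18

Amplification A = ΔT/ΔT₀ = 3.23/2.33 = 1.386.
Total gain g = 1 − 1/A = 1 − 1/1.386 = 0.2785.
The known gain is 0.0976.
g_cld = 0.2785 − 0.0976 = 0.18.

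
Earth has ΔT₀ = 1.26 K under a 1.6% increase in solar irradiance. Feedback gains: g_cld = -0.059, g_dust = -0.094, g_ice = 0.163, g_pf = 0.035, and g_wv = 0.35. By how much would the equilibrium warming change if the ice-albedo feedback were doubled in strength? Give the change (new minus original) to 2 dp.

Original: g = 0.395, ΔT = 1.26/(1−0.395) = 2.0826 K.
With doubled ice-albedo: g' = 0.558, ΔT' = 1.26/(1−0.558) = 2.8507 K.
Change = 2.8507 − 2.0826 = 0.77 K.

0.77 K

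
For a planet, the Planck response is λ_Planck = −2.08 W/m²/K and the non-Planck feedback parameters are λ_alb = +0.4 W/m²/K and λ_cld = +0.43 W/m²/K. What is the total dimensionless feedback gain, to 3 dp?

Convert to gains: g_alb = 0.4/2.08 = 0.1923; g_cld = 0.43/2.08 = 0.2067.
Total gain g = 0.399.

0.399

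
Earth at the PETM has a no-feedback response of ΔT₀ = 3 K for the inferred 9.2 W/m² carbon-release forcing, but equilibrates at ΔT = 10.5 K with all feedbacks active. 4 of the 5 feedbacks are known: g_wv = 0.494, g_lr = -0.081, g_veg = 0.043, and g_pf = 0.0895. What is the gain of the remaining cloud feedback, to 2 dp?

0.17

Amplification A = ΔT/ΔT₀ = 10.5/3 = 3.5.
Total gain g = 1 − 1/A = 1 − 1/3.5 = 0.7143.
Known gains sum to 0.494 − 0.081 + 0.043 + 0.0895 = 0.5455.
g_cld = 0.7143 − 0.5455 = 0.17.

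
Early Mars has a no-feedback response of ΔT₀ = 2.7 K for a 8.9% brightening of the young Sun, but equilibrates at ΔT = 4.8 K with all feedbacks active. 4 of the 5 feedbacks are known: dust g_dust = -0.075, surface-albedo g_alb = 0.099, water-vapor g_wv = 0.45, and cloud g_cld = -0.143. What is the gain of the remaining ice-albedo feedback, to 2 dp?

0.11

Amplification A = ΔT/ΔT₀ = 4.8/2.7 = 1.778.
Total gain g = 1 − 1/A = 1 − 1/1.778 = 0.4376.
Known gains sum to -0.075 + 0.099 + 0.45 − 0.143 = 0.331.
g_ice = 0.4376 − 0.331 = 0.11.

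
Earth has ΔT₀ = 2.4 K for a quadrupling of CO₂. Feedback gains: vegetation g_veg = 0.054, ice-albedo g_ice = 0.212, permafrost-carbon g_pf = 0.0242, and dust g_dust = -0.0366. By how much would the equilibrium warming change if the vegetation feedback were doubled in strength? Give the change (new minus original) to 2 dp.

0.25 K

Original: g = 0.2536, ΔT = 2.4/(1−0.2536) = 3.2154 K.
With doubled vegetation: g' = 0.3076, ΔT' = 2.4/(1−0.3076) = 3.4662 K.
Change = 3.4662 − 3.2154 = 0.25 K.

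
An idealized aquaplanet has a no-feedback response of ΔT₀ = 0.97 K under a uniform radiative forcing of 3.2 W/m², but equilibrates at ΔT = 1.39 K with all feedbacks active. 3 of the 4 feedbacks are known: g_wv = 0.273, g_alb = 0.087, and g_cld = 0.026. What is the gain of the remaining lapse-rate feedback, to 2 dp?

-0.08

Amplification A = ΔT/ΔT₀ = 1.39/0.97 = 1.433.
Total gain g = 1 − 1/A = 1 − 1/1.433 = 0.3022.
Known gains sum to 0.273 + 0.087 + 0.026 = 0.386.
g_lr = 0.3022 − 0.386 = -0.08.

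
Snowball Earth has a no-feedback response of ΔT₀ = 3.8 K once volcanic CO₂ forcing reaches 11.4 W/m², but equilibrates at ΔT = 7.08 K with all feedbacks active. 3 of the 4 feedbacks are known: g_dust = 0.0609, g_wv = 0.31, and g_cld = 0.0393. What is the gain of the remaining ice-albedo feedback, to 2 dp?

Amplification A = ΔT/ΔT₀ = 7.08/3.8 = 1.863.
Total gain g = 1 − 1/A = 1 − 1/1.863 = 0.4632.
Known gains sum to 0.0609 + 0.31 + 0.0393 = 0.4102.
g_ice = 0.4632 − 0.4102 = 0.05.

0.05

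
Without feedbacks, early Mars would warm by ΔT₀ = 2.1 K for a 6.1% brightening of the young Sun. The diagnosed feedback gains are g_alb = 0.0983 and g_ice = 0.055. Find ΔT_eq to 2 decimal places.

Total gain g = 0.0983 + 0.055 = 0.1533.
Amplification A = 1/(1 − 0.1533) = 1.181.
ΔT = 2.1 × 1.181 = 2.48 K.

2.48 K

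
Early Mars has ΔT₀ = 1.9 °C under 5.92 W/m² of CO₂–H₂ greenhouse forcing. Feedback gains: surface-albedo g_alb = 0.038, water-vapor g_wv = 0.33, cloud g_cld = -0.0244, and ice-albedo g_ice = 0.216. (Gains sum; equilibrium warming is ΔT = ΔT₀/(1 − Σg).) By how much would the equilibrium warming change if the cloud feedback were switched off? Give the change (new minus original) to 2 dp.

0.25 °C

Original: g = 0.5596, ΔT = 1.9/(1−0.5596) = 4.3143 °C.
Without cloud: g' = 0.584, ΔT' = 1.9/(1−0.584) = 4.5673 °C.
Change = 4.5673 − 4.3143 = 0.25 °C.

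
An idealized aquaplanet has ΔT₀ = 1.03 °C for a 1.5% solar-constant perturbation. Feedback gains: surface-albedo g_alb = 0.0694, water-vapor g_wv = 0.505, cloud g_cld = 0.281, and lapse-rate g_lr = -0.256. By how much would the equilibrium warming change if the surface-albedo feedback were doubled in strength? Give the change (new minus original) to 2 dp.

0.54 °C

Original: g = 0.5994, ΔT = 1.03/(1−0.5994) = 2.5711 °C.
With doubled surface-albedo: g' = 0.6688, ΔT' = 1.03/(1−0.6688) = 3.1099 °C.
Change = 3.1099 − 2.5711 = 0.54 °C.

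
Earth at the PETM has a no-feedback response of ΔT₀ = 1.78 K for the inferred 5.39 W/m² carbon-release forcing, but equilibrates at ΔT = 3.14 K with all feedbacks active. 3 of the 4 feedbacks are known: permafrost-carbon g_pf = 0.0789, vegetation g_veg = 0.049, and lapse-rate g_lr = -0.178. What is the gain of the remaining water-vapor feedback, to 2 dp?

0.48

Amplification A = ΔT/ΔT₀ = 3.14/1.78 = 1.764.
Total gain g = 1 − 1/A = 1 − 1/1.764 = 0.4331.
Known gains sum to 0.0789 + 0.049 − 0.178 = -0.0501.
g_wv = 0.4331 + 0.0501 = 0.48.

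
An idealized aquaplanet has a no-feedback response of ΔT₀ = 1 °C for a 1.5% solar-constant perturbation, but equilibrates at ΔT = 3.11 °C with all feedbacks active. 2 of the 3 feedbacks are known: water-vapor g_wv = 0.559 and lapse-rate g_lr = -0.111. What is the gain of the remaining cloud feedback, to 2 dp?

Amplification A = ΔT/ΔT₀ = 3.11/1 = 3.11.
Total gain g = 1 − 1/A = 1 − 1/3.11 = 0.6785.
Known gains sum to 0.559 − 0.111 = 0.448.
g_cld = 0.6785 − 0.448 = 0.23.

0.23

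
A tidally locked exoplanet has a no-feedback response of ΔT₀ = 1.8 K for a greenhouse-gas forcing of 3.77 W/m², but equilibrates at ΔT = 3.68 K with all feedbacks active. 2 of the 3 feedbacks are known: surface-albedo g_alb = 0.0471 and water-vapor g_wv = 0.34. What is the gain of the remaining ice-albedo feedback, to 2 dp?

Amplification A = ΔT/ΔT₀ = 3.68/1.8 = 2.044.
Total gain g = 1 − 1/A = 1 − 1/2.044 = 0.5108.
Known gains sum to 0.0471 + 0.34 = 0.3871.
g_ice = 0.5108 − 0.3871 = 0.12.

0.12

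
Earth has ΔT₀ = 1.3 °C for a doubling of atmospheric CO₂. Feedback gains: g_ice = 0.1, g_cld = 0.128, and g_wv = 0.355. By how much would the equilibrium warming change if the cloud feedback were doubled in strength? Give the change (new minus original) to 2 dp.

Original: g = 0.583, ΔT = 1.3/(1−0.583) = 3.1175 °C.
With doubled cloud: g' = 0.711, ΔT' = 1.3/(1−0.711) = 4.4983 °C.
Change = 4.4983 − 3.1175 = 1.38 °C.

1.38 °C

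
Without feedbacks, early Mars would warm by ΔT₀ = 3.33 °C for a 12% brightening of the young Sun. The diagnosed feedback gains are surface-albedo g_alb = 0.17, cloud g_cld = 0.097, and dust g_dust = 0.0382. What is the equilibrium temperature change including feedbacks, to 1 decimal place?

Total gain g = 0.17 + 0.097 + 0.0382 = 0.3052.
Amplification A = 1/(1 − 0.3052) = 1.439.
ΔT = 3.33 × 1.439 = 4.8 °C.

4.8 °C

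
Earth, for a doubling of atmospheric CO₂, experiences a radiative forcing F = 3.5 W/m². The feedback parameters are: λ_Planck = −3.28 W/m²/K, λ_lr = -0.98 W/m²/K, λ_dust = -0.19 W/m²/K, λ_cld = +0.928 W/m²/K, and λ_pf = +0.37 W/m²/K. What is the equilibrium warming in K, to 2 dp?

Net feedback parameter λ = (−3.28) + (-0.98) + (-0.19) + (+0.928) + (+0.37) = -3.152 W/m²/K.
ΔT = −F/λ = −3.5/(-3.152) = 1.11 K.

1.11 K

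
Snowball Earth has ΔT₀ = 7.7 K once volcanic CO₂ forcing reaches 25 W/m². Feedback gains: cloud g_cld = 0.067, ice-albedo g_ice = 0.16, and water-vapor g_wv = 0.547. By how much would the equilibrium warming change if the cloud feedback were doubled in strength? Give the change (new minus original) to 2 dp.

Original: g = 0.774, ΔT = 7.7/(1−0.774) = 34.0708 K.
With doubled cloud: g' = 0.841, ΔT' = 7.7/(1−0.841) = 48.4277 K.
Change = 48.4277 − 34.0708 = 14.36 K.

14.36 K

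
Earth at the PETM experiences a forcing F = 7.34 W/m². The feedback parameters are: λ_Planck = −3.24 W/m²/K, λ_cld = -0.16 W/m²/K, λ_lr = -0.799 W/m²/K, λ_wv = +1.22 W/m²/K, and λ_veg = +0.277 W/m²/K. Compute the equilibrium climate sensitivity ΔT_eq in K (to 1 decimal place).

2.7 K

Net feedback parameter λ = (−3.24) + (-0.16) + (-0.799) + (+1.22) + (+0.277) = -2.702 W/m²/K.
ΔT = −F/λ = −7.34/(-2.702) = 2.7 K.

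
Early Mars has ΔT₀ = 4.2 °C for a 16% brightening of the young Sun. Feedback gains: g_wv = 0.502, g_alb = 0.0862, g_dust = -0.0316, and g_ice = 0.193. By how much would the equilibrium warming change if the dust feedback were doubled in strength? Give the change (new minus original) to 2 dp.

-1.88 °C

Original: g = 0.7496, ΔT = 4.2/(1−0.7496) = 16.7732 °C.
With doubled dust: g' = 0.718, ΔT' = 4.2/(1−0.718) = 14.8936 °C.
Change = 14.8936 − 16.7732 = -1.88 °C.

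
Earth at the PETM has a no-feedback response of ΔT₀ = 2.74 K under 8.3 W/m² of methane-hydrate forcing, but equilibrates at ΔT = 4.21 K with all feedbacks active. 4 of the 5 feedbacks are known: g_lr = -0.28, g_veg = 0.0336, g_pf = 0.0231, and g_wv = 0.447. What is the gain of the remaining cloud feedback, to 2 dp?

0.13

Amplification A = ΔT/ΔT₀ = 4.21/2.74 = 1.536.
Total gain g = 1 − 1/A = 1 − 1/1.536 = 0.349.
Known gains sum to -0.28 + 0.0336 + 0.0231 + 0.447 = 0.2237.
g_cld = 0.349 − 0.2237 = 0.13.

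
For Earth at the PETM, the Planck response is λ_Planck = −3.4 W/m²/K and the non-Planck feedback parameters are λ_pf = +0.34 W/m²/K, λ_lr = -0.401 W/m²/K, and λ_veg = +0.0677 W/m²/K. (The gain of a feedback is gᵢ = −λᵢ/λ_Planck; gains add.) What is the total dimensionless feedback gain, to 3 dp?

Convert to gains: g_pf = 0.34/3.4 = 0.1; g_lr = -0.401/3.4 = -0.1179; g_veg = 0.0677/3.4 = 0.01991.
Total gain g = 0.00201.

0.002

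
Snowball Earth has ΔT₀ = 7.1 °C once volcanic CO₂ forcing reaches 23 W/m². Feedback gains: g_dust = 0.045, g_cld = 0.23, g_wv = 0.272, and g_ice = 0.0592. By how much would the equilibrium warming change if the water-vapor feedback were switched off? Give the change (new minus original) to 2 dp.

-7.37 °C

Original: g = 0.6062, ΔT = 7.1/(1−0.6062) = 18.0295 °C.
Without water-vapor: g' = 0.3342, ΔT' = 7.1/(1−0.3342) = 10.6639 °C.
Change = 10.6639 − 18.0295 = -7.37 °C.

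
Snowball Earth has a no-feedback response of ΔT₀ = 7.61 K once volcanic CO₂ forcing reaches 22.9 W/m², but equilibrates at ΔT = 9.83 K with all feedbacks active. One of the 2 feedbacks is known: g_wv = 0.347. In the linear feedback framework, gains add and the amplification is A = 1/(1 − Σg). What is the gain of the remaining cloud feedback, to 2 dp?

-0.12

Amplification A = ΔT/ΔT₀ = 9.83/7.61 = 1.292.
Total gain g = 1 − 1/A = 1 − 1/1.292 = 0.226.
The known gain is 0.347.
g_cld = 0.226 − 0.347 = -0.12.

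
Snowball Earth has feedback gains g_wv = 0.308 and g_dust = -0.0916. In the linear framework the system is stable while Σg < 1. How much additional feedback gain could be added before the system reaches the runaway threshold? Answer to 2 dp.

0.78

Current total gain = 0.308 − 0.0916 = 0.2164.
Margin to runaway = 1 − 0.2164 = 0.78.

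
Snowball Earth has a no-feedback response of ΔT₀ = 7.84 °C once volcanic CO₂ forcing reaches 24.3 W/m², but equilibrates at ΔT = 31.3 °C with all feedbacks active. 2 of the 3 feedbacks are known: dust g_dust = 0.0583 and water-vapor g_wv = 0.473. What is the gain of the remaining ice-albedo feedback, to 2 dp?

Amplification A = ΔT/ΔT₀ = 31.3/7.84 = 3.992.
Total gain g = 1 − 1/A = 1 − 1/3.992 = 0.7495.
Known gains sum to 0.0583 + 0.473 = 0.5313.
g_ice = 0.7495 − 0.5313 = 0.22.

0.22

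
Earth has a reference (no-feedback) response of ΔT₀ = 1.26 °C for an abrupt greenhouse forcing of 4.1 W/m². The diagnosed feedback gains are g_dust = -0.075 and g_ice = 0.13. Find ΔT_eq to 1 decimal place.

1.3 °C

Total gain g = -0.075 + 0.13 = 0.055.
Amplification A = 1/(1 − 0.055) = 1.058.
ΔT = 1.26 × 1.058 = 1.3 °C.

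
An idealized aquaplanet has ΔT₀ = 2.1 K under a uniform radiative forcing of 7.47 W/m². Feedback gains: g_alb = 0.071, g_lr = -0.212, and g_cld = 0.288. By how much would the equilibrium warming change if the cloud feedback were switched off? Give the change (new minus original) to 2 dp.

-0.62 K

Original: g = 0.147, ΔT = 2.1/(1−0.147) = 2.4619 K.
Without cloud: g' = -0.141, ΔT' = 2.1/(1+0.141) = 1.8405 K.
Change = 1.8405 − 2.4619 = -0.62 K.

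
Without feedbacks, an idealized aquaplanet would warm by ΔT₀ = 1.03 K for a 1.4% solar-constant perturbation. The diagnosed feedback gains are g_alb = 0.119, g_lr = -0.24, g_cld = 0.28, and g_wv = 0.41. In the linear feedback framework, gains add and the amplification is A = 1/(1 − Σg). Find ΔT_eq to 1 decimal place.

Total gain g = 0.119 − 0.24 + 0.28 + 0.41 = 0.569.
Amplification A = 1/(1 − 0.569) = 2.32.
ΔT = 1.03 × 2.32 = 2.4 K.

2.4 K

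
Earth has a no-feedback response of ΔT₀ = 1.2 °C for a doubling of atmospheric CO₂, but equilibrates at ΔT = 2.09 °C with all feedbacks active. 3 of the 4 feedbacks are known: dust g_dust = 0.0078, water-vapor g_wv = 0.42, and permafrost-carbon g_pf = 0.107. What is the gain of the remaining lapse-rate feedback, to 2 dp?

-0.11

Amplification A = ΔT/ΔT₀ = 2.09/1.2 = 1.742.
Total gain g = 1 − 1/A = 1 − 1/1.742 = 0.4259.
Known gains sum to 0.0078 + 0.42 + 0.107 = 0.5348.
g_lr = 0.4259 − 0.5348 = -0.11.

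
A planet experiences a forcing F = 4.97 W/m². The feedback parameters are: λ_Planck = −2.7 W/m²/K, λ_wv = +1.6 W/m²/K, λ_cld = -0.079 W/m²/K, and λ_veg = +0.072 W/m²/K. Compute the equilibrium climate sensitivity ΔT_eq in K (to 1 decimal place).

Net feedback parameter λ = (−2.7) + (+1.6) + (-0.079) + (+0.072) = -1.107 W/m²/K.
ΔT = −F/λ = −4.97/(-1.107) = 4.5 K.

4.5 K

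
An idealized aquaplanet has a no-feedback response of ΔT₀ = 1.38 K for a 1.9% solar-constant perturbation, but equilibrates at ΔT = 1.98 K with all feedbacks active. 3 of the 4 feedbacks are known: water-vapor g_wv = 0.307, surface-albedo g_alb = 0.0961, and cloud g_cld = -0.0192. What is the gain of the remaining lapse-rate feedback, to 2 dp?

-0.08

Amplification A = ΔT/ΔT₀ = 1.98/1.38 = 1.435.
Total gain g = 1 − 1/A = 1 − 1/1.435 = 0.3031.
Known gains sum to 0.307 + 0.0961 − 0.0192 = 0.3839.
g_lr = 0.3031 − 0.3839 = -0.08.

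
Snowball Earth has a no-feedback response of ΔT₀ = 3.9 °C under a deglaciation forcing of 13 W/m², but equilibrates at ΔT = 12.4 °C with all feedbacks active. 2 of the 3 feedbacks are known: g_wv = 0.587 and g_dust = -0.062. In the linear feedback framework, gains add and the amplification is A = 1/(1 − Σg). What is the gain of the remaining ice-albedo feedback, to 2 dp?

0.16

Amplification A = ΔT/ΔT₀ = 12.4/3.9 = 3.179.
Total gain g = 1 − 1/A = 1 − 1/3.179 = 0.6854.
Known gains sum to 0.587 − 0.062 = 0.525.
g_ice = 0.6854 − 0.525 = 0.16.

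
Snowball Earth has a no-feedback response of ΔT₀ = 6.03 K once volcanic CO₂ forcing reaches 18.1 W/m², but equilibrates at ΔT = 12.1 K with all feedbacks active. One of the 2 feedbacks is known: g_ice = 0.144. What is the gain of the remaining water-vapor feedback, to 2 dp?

Amplification A = ΔT/ΔT₀ = 12.1/6.03 = 2.007.
Total gain g = 1 − 1/A = 1 − 1/2.007 = 0.5017.
The known gain is 0.144.
g_wv = 0.5017 − 0.144 = 0.36.

0.36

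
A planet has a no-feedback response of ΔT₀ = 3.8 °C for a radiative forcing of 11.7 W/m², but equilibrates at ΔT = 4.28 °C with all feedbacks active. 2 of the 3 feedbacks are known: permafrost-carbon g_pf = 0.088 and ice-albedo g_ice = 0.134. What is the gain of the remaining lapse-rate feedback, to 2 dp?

-0.11

Amplification A = ΔT/ΔT₀ = 4.28/3.8 = 1.126.
Total gain g = 1 − 1/A = 1 − 1/1.126 = 0.1119.
Known gains sum to 0.088 + 0.134 = 0.222.
g_lr = 0.1119 − 0.222 = -0.11.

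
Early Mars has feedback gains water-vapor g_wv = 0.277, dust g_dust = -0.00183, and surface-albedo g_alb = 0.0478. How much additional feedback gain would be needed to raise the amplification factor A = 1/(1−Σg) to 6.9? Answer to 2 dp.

0.53

Current total gain = 0.32297.
Target gain for A = 6.9: g* = 1 − 1/6.9 = 0.8551.
Additional gain needed = 0.8551 − 0.32297 = 0.53.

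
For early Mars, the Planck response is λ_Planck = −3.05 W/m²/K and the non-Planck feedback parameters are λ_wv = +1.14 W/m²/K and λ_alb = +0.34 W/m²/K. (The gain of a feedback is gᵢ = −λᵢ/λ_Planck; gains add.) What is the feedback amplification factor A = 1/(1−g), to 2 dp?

1.94

Convert to gains: g_wv = 1.14/3.05 = 0.3738; g_alb = 0.34/3.05 = 0.1115.
Total gain g = 0.4853.
A = 1/(1 − 0.4853) = 1.94.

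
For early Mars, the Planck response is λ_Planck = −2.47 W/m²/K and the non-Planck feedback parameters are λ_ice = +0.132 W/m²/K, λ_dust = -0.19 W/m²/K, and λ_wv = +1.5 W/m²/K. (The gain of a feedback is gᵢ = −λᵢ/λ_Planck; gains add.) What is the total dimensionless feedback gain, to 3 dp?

Convert to gains: g_ice = 0.132/2.47 = 0.05344; g_dust = -0.19/2.47 = -0.07692; g_wv = 1.5/2.47 = 0.6073.
Total gain g = 0.58382.

0.584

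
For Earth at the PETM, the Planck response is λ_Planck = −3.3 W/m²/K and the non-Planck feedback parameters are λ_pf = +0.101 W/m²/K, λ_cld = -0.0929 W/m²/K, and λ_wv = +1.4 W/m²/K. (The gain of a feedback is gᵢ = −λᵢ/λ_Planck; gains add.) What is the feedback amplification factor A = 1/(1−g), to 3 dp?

Convert to gains: g_pf = 0.101/3.3 = 0.03061; g_cld = -0.0929/3.3 = -0.02815; g_wv = 1.4/3.3 = 0.4242.
Total gain g = 0.42666.
A = 1/(1 − 0.42666) = 1.744.

1.744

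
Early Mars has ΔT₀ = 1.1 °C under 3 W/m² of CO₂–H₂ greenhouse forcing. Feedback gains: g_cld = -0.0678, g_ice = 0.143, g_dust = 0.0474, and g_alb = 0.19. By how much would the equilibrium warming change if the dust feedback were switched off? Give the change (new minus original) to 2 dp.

Original: g = 0.3126, ΔT = 1.1/(1−0.3126) = 1.6002 °C.
Without dust: g' = 0.2652, ΔT' = 1.1/(1−0.2652) = 1.4970 °C.
Change = 1.4970 − 1.6002 = -0.10 °C.

-0.10 °C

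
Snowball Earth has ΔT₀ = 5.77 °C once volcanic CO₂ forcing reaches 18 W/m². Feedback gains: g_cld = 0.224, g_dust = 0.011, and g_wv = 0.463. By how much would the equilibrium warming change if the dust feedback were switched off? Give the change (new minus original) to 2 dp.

-0.67 °C

Original: g = 0.698, ΔT = 5.77/(1−0.698) = 19.1060 °C.
Without dust: g' = 0.687, ΔT' = 5.77/(1−0.687) = 18.4345 °C.
Change = 18.4345 − 19.1060 = -0.67 °C.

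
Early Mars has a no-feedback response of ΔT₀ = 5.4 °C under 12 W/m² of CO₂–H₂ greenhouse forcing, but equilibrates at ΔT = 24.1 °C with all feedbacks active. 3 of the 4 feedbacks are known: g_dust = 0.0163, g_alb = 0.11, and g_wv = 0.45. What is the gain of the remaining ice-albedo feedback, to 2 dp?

Amplification A = ΔT/ΔT₀ = 24.1/5.4 = 4.463.
Total gain g = 1 − 1/A = 1 − 1/4.463 = 0.7759.
Known gains sum to 0.0163 + 0.11 + 0.45 = 0.5763.
g_ice = 0.7759 − 0.5763 = 0.20.

0.20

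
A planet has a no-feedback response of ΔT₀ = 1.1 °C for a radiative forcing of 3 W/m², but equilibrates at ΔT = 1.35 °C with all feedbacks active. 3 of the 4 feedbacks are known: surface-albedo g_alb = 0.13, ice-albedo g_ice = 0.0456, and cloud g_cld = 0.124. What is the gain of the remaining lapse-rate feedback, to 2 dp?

Amplification A = ΔT/ΔT₀ = 1.35/1.1 = 1.227.
Total gain g = 1 − 1/A = 1 − 1/1.227 = 0.185.
Known gains sum to 0.13 + 0.0456 + 0.124 = 0.2996.
g_lr = 0.185 − 0.2996 = -0.11.

-0.11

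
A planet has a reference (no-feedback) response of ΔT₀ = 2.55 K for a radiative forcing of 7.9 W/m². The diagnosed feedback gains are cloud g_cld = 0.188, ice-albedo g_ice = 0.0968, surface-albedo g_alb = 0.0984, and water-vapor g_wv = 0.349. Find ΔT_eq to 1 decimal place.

Total gain g = 0.188 + 0.0968 + 0.0984 + 0.349 = 0.7322.
Amplification A = 1/(1 − 0.7322) = 3.734.
ΔT = 2.55 × 3.734 = 9.5 K.

9.5 K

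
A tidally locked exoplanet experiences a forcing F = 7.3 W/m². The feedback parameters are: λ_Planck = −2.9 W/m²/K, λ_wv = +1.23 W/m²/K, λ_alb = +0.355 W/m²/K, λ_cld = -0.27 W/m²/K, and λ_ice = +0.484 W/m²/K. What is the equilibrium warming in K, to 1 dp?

6.6 K

Net feedback parameter λ = (−2.9) + (+1.23) + (+0.355) + (-0.27) + (+0.484) = -1.101 W/m²/K.
ΔT = −F/λ = −7.3/(-1.101) = 6.6 K.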